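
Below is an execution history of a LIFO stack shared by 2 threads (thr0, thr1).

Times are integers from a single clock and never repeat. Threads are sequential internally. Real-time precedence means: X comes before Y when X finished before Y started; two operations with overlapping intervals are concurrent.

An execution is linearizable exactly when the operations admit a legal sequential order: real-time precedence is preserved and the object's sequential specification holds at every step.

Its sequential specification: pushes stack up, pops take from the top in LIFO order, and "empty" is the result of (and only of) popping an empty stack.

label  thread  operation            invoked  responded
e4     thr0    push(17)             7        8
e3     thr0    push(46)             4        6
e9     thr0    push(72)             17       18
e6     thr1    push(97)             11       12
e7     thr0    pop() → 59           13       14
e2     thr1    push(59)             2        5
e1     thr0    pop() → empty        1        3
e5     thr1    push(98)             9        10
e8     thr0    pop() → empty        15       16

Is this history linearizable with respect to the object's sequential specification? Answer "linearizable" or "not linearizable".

cut after 13 events: linearizable; cut after 14 events (e7 responds, time 14): not linearizable
real-time-consistent orders of the 7 completed operations: 3 — all fail the LIFO stack replay
take e1, e2, e3, e4, e5, e6, e7: step 7 already fails, because e7 pop() → 59 cannot occur there
take e1, e3, e2, e4, e5, e6, e7: step 7 already fails, because e7 pop() → 59 cannot occur there

not linearizable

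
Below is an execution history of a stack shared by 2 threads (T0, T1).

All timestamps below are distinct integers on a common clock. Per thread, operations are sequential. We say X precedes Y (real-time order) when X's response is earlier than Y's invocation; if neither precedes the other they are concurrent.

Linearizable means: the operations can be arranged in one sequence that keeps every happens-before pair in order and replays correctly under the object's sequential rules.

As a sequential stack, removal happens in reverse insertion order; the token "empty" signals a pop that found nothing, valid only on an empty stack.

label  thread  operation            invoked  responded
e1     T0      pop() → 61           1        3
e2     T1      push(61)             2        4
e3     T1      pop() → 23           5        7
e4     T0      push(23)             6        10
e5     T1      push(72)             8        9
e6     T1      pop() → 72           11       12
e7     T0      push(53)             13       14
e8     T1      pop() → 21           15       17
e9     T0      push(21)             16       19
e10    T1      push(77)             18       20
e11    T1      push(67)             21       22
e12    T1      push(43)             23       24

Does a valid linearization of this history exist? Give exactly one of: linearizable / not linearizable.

linearizable

witness order: e2, e1, e4, e3, e5, e6, e7, e9, e8, e10, e11, e12
step 1: e2 push(61) — stack <61>
step 2: e1 pop() → 61 — stack <>
step 3: e4 push(23) — stack <23>
step 4: e3 pop() → 23 — stack <>
step 5: e5 push(72) — stack <72>
step 6: e6 pop() → 72 — stack <>
step 7: e7 push(53) — stack <53>
step 8: e9 push(21) — stack <53,21>
step 9: e8 pop() → 21 — stack <53>
step 10: e10 push(77) — stack <53,77>
step 11: e11 push(67) — stack <53,77,67>
step 12: e12 push(43) — stack <53,77,67,43>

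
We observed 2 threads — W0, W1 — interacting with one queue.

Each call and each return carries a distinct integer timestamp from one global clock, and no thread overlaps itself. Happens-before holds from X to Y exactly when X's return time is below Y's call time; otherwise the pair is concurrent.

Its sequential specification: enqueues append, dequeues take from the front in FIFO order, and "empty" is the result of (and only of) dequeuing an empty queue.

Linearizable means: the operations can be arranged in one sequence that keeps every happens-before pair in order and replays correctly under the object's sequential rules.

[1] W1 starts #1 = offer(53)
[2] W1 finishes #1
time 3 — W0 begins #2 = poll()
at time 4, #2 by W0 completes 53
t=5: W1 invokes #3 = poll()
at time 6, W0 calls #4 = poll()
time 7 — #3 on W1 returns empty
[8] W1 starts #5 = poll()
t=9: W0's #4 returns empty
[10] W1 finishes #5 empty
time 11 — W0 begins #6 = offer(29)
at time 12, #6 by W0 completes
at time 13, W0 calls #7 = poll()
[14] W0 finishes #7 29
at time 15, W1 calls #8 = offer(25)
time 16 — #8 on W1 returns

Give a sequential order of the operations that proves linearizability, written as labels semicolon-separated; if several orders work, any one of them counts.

#1; #2; #3; #4; #5; #6; #7; #8

1. #1 offer(53), leaving queue <53>
2. #2 poll() → 53, leaving queue <>
3. #3 poll() → empty, leaving queue <>
4. #4 poll() → empty, leaving queue <>
5. #5 poll() → empty, leaving queue <>
6. #6 offer(29), leaving queue <29>
7. #7 poll() → 29, leaving queue <>
8. #8 offer(25), leaving queue <25>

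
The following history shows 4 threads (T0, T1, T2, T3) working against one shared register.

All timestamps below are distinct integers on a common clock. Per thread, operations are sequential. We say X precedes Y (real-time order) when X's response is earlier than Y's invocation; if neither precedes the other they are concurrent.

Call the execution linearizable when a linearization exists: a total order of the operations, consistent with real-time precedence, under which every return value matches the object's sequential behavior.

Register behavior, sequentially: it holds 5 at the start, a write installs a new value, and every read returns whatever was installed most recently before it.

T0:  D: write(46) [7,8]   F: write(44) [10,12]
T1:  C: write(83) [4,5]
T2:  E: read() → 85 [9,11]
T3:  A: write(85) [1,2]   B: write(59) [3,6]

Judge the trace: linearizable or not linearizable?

the violation lands at event 11, E's response at time 11: events 1..10 linearize, events 1..11 do not
5 completed operations, 2 real-time-consistent orders — every register replay fails
no escape via the 1 pending operation (F): every completion choice fails
e.g. A, B, C, D, E (pending dropped): illegal at step 5, since E read() → 85 cannot apply there
e.g. A, C, B, D, E (pending dropped): illegal at step 5, since E read() → 85 cannot apply there

not linearizable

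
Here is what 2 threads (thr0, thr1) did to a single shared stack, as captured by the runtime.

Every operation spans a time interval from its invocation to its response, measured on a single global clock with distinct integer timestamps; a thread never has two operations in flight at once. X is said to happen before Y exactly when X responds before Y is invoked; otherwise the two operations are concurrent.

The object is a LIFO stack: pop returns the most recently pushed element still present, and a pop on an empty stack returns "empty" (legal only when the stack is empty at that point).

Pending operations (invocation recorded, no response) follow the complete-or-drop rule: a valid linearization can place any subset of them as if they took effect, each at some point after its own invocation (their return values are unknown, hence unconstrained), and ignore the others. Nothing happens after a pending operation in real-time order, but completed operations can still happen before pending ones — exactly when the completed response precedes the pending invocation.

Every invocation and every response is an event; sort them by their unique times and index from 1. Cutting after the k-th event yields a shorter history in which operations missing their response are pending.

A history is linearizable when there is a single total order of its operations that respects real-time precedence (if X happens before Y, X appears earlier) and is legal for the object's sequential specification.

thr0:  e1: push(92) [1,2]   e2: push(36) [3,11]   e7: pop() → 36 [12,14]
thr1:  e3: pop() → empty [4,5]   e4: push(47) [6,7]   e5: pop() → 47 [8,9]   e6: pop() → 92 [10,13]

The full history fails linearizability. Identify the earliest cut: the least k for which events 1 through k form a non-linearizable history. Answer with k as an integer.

events 1..4 are linearizable, e.g. via e1:
after step 1 (e1 push(92)): stack <92>
with event 5 included (e3 responding at time 5), all real-time-consistent orders fail
including or dropping the 1 pending operation (e2) in any combination fails
one such order, e1, e3 (pending dropped), breaks at step 2 where e3 pop() → empty is illegal

5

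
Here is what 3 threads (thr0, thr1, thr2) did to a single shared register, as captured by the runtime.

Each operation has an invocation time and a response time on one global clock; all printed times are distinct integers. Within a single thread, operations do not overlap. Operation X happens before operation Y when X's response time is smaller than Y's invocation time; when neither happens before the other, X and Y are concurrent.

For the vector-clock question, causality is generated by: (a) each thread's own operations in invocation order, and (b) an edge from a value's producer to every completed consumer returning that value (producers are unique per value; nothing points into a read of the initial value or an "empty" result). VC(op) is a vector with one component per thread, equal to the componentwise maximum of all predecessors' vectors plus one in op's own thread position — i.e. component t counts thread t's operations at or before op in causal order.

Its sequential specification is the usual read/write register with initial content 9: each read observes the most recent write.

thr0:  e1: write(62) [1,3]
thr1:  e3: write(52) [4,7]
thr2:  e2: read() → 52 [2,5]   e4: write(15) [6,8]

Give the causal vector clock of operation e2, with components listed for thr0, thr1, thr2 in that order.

(0, 1, 1)

invoked at 4, e3 has no predecessors; its own thr1 bump gives (0, 1, 0)
invoked at 1, e1 has no predecessors; its own thr0 bump gives (1, 0, 0)
merge at e2 (invoked 2): VC(e3)=(0, 1, 0), own-thread bump on thr2 → (0, 1, 1)
merge at e4 (invoked 6): VC(e2)=(0, 1, 1), own-thread bump on thr2 → (0, 1, 2)
target: VC(e2) = (0, 1, 1)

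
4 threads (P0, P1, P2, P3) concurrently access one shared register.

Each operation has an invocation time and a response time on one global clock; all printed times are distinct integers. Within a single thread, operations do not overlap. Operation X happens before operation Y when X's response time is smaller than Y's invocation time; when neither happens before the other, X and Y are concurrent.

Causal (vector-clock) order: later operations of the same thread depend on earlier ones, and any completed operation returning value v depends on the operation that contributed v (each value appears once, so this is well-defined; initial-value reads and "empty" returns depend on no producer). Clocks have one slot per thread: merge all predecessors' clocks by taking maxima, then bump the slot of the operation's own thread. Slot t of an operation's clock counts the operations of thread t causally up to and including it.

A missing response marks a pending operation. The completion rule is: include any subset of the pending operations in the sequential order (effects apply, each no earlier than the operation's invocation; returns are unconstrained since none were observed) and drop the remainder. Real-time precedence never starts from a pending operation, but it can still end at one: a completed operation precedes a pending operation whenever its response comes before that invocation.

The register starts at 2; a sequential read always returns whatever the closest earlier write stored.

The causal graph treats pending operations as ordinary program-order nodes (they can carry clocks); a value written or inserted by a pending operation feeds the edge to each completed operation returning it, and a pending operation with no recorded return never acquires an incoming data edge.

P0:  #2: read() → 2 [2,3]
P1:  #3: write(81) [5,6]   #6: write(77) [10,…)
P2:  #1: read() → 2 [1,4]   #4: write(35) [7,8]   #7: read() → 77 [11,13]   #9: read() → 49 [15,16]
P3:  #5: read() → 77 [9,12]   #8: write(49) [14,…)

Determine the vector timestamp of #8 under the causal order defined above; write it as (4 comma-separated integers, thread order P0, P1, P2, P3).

(0, 2, 0, 2)

invoked at 1, #1 has no predecessors; its own P2 bump gives (0, 0, 1, 0)
invoked at 5, #3 has no predecessors; its own P1 bump gives (0, 1, 0, 0)
invoked at 2, #2 has no predecessors; its own P0 bump gives (1, 0, 0, 0)
VC(#4, invoked at 7): max of VC(#1)=(0, 0, 1, 0), then +1 on thread P2 → (0, 0, 2, 0)
VC(#6, invoked at 10): max of VC(#3)=(0, 1, 0, 0), then +1 on thread P1 → (0, 2, 0, 0)
VC(#5, invoked at 9): max of VC(#6)=(0, 2, 0, 0), then +1 on thread P3 → (0, 2, 0, 1)
VC(#8, invoked at 14): max of VC(#5)=(0, 2, 0, 1), then +1 on thread P3 → (0, 2, 0, 2)
VC(#7, invoked at 11): max of VC(#4)=(0, 0, 2, 0), VC(#6)=(0, 2, 0, 0), then +1 on thread P2 → (0, 2, 3, 0)
VC(#9, invoked at 15): max of VC(#7)=(0, 2, 3, 0), VC(#8)=(0, 2, 0, 2), then +1 on thread P2 → (0, 2, 4, 2)
target: VC(#8) = (0, 2, 0, 2)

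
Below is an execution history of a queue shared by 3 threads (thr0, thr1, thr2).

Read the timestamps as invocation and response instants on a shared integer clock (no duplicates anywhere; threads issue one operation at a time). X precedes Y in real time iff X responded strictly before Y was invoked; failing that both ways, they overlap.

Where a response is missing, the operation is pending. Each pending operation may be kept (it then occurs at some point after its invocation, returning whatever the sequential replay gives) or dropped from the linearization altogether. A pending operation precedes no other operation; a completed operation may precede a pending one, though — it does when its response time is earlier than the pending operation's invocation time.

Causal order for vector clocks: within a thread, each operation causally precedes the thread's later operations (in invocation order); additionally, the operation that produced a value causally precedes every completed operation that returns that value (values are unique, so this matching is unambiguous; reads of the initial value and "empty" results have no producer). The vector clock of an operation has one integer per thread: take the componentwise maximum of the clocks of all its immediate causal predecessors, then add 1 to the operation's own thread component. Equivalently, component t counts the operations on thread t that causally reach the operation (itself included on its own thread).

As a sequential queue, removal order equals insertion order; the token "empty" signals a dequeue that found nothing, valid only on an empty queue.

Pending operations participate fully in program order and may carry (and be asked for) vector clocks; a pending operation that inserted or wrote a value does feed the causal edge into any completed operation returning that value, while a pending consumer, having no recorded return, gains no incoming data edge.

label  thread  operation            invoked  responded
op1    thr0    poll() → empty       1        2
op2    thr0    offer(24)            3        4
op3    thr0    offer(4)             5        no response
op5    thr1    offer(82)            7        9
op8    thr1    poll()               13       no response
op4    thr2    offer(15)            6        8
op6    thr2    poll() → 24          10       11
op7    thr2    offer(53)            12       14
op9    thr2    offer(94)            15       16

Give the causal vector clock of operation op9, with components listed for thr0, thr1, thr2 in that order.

op4 (invocation 6): nothing precedes it; thr2's component alone gives (0, 0, 1)
op5 (invocation 7): nothing precedes it; thr1's component alone gives (0, 1, 0)
op1 (invocation 1): nothing precedes it; thr0's component alone gives (1, 0, 0)
op8 (invocation 13): componentwise max over VC(op5)=(0, 1, 0), +1 at thr1, giving (0, 2, 0)
op2 (invocation 3): componentwise max over VC(op1)=(1, 0, 0), +1 at thr0, giving (2, 0, 0)
op3 (invocation 5): componentwise max over VC(op2)=(2, 0, 0), +1 at thr0, giving (3, 0, 0)
op6 (invocation 10): componentwise max over VC(op2)=(2, 0, 0), VC(op4)=(0, 0, 1), +1 at thr2, giving (2, 0, 2)
op7 (invocation 12): componentwise max over VC(op6)=(2, 0, 2), +1 at thr2, giving (2, 0, 3)
op9 (invocation 15): componentwise max over VC(op7)=(2, 0, 3), +1 at thr2, giving (2, 0, 4)
target: VC(op9) = (2, 0, 4)

(2, 0, 4)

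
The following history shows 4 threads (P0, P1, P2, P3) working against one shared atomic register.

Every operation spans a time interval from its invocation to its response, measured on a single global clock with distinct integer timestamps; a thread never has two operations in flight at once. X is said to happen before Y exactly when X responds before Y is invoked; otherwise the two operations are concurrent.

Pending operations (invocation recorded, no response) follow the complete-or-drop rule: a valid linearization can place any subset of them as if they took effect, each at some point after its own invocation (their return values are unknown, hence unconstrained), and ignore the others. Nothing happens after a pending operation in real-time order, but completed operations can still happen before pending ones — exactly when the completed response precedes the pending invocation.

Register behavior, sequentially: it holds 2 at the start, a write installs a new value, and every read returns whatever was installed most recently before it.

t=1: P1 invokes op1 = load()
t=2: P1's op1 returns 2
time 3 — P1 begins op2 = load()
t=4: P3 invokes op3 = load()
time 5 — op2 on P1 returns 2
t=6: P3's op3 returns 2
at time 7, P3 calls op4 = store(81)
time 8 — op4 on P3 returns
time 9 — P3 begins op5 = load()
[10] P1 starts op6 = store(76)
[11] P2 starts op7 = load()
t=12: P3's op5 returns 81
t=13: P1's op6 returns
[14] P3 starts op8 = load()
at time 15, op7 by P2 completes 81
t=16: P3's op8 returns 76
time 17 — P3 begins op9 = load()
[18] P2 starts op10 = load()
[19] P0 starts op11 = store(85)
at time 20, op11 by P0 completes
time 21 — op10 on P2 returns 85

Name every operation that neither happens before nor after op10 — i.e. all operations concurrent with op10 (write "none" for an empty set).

op11, op9

op10 runs from 18 to 21; window-overlapping ops are concurrent
op1 [1,2]: before
op2 [3,5]: before
op3 [4,6]: before
op4 [7,8]: before
op5 [9,12]: before
op6 [10,13]: before
op7 [11,15]: before
op8 [14,16]: before
op9 [17,…): concurrent
op11 [19,20]: concurrent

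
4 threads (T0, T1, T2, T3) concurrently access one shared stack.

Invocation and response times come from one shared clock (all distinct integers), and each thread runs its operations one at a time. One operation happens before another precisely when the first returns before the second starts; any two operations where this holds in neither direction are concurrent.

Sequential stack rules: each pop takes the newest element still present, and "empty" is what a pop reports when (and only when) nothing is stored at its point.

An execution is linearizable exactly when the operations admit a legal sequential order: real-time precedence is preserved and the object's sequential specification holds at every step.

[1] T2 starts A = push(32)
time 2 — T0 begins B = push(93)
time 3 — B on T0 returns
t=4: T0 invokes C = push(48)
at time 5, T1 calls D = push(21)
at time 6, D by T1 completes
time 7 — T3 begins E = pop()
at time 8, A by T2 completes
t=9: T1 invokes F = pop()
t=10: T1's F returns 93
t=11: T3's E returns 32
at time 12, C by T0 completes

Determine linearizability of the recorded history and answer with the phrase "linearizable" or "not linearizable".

cut after 10 events: linearizable; cut after 11 events (E responds, time 11): not linearizable
no legal order exists: 7 real-time-consistent candidates over 5 completed stack operations, all rejected
including or dropping the 1 pending operation (C) in any combination fails
for example A, B, D, E, F (pending dropped) fails at step 4: E pop() → 32 is not legal there
for example A, B, D, F, E (pending dropped) fails at step 4: F pop() → 93 is not legal there

not linearizable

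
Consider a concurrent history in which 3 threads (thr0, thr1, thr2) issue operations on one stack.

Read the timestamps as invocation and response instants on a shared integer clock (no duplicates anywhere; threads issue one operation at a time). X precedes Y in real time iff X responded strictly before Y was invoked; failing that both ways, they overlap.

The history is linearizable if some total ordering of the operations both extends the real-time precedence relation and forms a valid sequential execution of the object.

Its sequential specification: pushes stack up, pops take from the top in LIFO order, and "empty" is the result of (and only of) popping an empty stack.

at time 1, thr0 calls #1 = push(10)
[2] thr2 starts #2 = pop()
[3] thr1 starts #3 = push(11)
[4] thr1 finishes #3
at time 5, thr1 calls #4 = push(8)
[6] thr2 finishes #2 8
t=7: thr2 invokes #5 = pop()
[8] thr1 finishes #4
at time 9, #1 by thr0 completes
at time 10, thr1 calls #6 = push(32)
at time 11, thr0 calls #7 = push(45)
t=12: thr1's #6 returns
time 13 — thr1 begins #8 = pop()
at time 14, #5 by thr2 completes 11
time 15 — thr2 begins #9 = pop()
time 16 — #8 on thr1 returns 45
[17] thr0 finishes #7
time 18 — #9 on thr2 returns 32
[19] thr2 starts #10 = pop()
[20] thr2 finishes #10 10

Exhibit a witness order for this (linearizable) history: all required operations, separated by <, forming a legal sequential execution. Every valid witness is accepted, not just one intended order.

after step 1 (#1 push(10)): stack <10>
after step 2 (#3 push(11)): stack <10,11>
after step 3 (#4 push(8)): stack <10,11,8>
after step 4 (#2 pop() → 8): stack <10,11>
after step 5 (#5 pop() → 11): stack <10>
after step 6 (#6 push(32)): stack <10,32>
after step 7 (#7 push(45)): stack <10,32,45>
after step 8 (#8 pop() → 45): stack <10,32>
after step 9 (#9 pop() → 32): stack <10>
after step 10 (#10 pop() → 10): stack <>

#1 < #3 < #4 < #2 < #5 < #6 < #7 < #8 < #9 < #10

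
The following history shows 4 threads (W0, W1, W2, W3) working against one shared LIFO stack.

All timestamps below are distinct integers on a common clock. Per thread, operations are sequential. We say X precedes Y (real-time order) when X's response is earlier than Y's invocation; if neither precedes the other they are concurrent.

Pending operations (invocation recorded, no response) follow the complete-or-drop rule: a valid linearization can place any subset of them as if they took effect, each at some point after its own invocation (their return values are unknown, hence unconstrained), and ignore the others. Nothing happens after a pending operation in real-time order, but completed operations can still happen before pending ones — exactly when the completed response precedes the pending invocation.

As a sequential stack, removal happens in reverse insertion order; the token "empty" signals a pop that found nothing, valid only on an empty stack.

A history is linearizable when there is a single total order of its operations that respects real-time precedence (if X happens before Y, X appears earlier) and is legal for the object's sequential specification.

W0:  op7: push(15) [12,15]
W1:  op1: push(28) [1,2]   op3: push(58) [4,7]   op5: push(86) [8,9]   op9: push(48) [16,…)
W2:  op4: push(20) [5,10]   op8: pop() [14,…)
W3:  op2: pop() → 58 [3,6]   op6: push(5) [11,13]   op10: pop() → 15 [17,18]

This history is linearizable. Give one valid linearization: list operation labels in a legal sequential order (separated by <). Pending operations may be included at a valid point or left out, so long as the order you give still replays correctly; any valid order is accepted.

1. op1 push(28), leaving stack <28>
2. op3 push(58), leaving stack <28,58>
3. op2 pop() → 58, leaving stack <28>
4. op4 push(20), leaving stack <28,20>
5. op5 push(86), leaving stack <28,20,86>
6. op6 push(5), leaving stack <28,20,86,5>
7. op7 push(15), leaving stack <28,20,86,5,15>
8. op9 push(48) (pending, included), leaving stack <28,20,86,5,15,48>
9. op8 pop() (pending, included), leaving stack <28,20,86,5,15>
10. op10 pop() → 15, leaving stack <28,20,86,5>

op1 < op3 < op2 < op4 < op5 < op6 < op7 < op9 < op8 < op10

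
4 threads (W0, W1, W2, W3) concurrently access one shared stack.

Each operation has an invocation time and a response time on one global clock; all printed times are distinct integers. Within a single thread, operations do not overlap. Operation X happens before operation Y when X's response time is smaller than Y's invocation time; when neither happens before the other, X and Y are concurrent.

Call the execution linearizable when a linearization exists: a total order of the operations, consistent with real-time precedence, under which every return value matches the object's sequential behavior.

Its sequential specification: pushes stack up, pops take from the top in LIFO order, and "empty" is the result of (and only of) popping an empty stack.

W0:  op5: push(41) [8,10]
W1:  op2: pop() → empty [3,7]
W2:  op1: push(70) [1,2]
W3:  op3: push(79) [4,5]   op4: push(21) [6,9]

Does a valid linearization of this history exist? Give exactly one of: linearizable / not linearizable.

the violation lands at event 7, op2's response at time 7: events 1..6 linearize, events 1..7 do not
all 2 real-time-respecting orders fail — 3 completed stack operations, no legal replay
completion choices over the 1 pending operation (op4) were checked; none helps
take op1, op2, op3 (pending dropped): step 2 already fails, because op2 pop() → empty cannot occur there
take op1, op3, op2 (pending dropped): step 3 already fails, because op2 pop() → empty cannot occur there

not linearizable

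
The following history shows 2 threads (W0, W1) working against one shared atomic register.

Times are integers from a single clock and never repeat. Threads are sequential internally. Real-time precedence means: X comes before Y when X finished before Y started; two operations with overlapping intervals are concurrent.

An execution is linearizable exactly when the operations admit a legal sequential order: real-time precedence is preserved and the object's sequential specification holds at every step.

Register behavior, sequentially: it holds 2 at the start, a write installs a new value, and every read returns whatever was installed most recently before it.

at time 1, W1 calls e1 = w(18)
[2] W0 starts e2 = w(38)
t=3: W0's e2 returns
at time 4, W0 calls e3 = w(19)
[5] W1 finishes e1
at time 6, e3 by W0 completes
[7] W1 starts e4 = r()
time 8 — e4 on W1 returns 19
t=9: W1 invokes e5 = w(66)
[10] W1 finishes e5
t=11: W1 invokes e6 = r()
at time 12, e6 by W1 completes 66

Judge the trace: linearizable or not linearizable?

linearizable

a witness: e1, e2, e3, e4, e5, e6
1. e1 w(18), leaving value 18
2. e2 w(38), leaving value 38
3. e3 w(19), leaving value 19
4. e4 r() → 19, leaving value 19
5. e5 w(66), leaving value 66
6. e6 r() → 66, leaving value 66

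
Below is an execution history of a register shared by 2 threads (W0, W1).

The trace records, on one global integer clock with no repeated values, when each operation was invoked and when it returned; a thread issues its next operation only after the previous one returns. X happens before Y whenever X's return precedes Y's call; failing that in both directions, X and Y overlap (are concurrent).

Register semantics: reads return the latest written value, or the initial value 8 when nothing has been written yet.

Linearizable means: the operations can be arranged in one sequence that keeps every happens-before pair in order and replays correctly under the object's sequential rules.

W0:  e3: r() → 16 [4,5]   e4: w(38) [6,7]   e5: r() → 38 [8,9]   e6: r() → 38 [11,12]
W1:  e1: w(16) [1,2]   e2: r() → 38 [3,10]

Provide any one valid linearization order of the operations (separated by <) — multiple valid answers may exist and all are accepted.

e1 < e3 < e4 < e2 < e5 < e6

after step 1 (e1 w(16)): value 16
after step 2 (e3 r() → 16): value 16
after step 3 (e4 w(38)): value 38
after step 4 (e2 r() → 38): value 38
after step 5 (e5 r() → 38): value 38
after step 6 (e6 r() → 38): value 38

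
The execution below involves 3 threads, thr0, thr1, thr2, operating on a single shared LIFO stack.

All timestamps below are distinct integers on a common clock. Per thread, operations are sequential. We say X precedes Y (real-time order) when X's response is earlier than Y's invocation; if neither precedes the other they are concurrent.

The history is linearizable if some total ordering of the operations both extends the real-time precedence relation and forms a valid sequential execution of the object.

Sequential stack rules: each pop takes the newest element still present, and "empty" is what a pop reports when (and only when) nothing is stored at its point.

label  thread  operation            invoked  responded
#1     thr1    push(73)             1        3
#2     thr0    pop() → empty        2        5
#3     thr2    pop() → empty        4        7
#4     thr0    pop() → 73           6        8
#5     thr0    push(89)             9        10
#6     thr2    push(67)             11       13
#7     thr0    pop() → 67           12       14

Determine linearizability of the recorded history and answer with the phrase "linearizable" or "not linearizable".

a witness: #2, #1, #4, #3, #5, #6, #7
after step 1 (#2 pop() → empty): stack <>
after step 2 (#1 push(73)): stack <73>
after step 3 (#4 pop() → 73): stack <>
after step 4 (#3 pop() → empty): stack <>
after step 5 (#5 push(89)): stack <89>
after step 6 (#6 push(67)): stack <89,67>
after step 7 (#7 pop() → 67): stack <89>

linearizable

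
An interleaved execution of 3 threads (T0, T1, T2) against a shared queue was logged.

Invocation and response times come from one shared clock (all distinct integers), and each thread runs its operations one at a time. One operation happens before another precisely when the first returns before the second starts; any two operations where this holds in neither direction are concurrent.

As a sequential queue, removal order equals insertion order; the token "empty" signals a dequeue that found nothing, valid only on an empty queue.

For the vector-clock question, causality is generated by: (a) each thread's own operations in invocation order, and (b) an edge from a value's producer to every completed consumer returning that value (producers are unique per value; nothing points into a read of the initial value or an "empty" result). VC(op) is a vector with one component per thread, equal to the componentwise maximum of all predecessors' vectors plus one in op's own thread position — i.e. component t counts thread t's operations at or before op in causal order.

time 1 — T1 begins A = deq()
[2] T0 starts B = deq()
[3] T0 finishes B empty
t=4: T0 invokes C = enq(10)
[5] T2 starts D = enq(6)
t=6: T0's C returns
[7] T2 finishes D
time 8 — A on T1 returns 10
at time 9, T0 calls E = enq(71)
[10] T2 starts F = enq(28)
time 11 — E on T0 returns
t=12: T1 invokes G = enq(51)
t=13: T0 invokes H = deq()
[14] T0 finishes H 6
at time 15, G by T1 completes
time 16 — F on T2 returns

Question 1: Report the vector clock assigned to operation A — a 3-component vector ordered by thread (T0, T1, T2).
(2, 1, 0)

invoked at 5, D has no predecessors; its own T2 bump gives (0, 0, 1)
invoked at 2, B has no predecessors; its own T0 bump gives (1, 0, 0)
from VC(D)=(0, 0, 1), F (invoked 10) maxes components and bumps T2 → (0, 0, 2)
from VC(B)=(1, 0, 0), C (invoked 4) maxes components and bumps T0 → (2, 0, 0)
from VC(C)=(2, 0, 0), A (invoked 1) maxes components and bumps T1 → (2, 1, 0)
from VC(C)=(2, 0, 0), E (invoked 9) maxes components and bumps T0 → (3, 0, 0)
from VC(A)=(2, 1, 0), G (invoked 12) maxes components and bumps T1 → (2, 2, 0)
from VC(D)=(0, 0, 1), VC(E)=(3, 0, 0), H (invoked 13) maxes components and bumps T0 → (4, 0, 1)
target: VC(A) = (2, 1, 0)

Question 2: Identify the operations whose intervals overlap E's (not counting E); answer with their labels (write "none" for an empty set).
F

concurrent with E ([9,11]): every op whose interval crosses 9..11
A [1,8]: before
B [2,3]: before
C [4,6]: before
D [5,7]: before
F [10,16]: concurrent
G [12,15]: after
H [13,14]: after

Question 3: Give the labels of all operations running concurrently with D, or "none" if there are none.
A, C

D runs from 5 to 7; window-overlapping ops are concurrent
A [1,8]: concurrent
B [2,3]: before
C [4,6]: concurrent
E [9,11]: after
F [10,16]: after
G [12,15]: after
H [13,14]: after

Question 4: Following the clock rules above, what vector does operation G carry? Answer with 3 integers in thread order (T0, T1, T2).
(2, 2, 0)

VC(D, invoked at 5): no causal predecessors; +1 on T2 → (0, 0, 1)
VC(B, invoked at 2): no causal predecessors; +1 on T0 → (1, 0, 0)
VC(F, invoked at 10): max of VC(D)=(0, 0, 1), then +1 on thread T2 → (0, 0, 2)
VC(C, invoked at 4): max of VC(B)=(1, 0, 0), then +1 on thread T0 → (2, 0, 0)
VC(A, invoked at 1): max of VC(C)=(2, 0, 0), then +1 on thread T1 → (2, 1, 0)
VC(E, invoked at 9): max of VC(C)=(2, 0, 0), then +1 on thread T0 → (3, 0, 0)
VC(G, invoked at 12): max of VC(A)=(2, 1, 0), then +1 on thread T1 → (2, 2, 0)
VC(H, invoked at 13): max of VC(D)=(0, 0, 1), VC(E)=(3, 0, 0), then +1 on thread T0 → (4, 0, 1)
target: VC(G) = (2, 2, 0)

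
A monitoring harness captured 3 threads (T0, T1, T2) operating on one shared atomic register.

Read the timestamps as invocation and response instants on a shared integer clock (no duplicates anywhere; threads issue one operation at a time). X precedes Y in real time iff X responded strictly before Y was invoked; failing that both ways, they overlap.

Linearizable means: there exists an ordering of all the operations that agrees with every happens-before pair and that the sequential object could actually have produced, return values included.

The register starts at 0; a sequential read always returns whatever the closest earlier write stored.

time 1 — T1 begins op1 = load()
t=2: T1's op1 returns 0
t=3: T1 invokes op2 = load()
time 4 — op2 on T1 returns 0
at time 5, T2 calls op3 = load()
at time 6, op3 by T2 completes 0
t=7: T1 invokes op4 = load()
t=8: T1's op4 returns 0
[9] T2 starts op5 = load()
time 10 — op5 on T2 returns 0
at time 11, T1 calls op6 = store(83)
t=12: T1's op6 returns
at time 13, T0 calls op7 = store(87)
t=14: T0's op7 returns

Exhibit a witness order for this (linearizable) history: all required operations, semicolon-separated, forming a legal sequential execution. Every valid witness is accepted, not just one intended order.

op1; op2; op3; op4; op5; op6; op7

step 1: op1 load() → 0 — value 0
step 2: op2 load() → 0 — value 0
step 3: op3 load() → 0 — value 0
step 4: op4 load() → 0 — value 0
step 5: op5 load() → 0 — value 0
step 6: op6 store(83) — value 83
step 7: op7 store(87) — value 87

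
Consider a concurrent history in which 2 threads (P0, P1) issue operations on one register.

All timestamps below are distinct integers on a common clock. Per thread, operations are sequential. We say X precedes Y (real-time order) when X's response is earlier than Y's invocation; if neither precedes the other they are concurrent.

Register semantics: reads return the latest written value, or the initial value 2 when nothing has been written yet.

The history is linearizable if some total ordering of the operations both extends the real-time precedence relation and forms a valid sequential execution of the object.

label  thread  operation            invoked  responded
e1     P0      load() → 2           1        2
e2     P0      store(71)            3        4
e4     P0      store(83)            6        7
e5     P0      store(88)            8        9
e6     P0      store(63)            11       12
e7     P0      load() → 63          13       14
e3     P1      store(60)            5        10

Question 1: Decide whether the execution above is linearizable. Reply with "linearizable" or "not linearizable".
one valid linearization: e1, e2, e3, e4, e5, e6, e7
1. e1 load() → 2, leaving value 2
2. e2 store(71), leaving value 71
3. e3 store(60), leaving value 60
4. e4 store(83), leaving value 83
5. e5 store(88), leaving value 88
6. e6 store(63), leaving value 63
7. e7 load() → 63, leaving value 63

linearizable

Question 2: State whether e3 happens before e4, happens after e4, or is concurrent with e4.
e3 spans [5,10], e4 spans [6,7]
the intervals overlap in both directions

concurrent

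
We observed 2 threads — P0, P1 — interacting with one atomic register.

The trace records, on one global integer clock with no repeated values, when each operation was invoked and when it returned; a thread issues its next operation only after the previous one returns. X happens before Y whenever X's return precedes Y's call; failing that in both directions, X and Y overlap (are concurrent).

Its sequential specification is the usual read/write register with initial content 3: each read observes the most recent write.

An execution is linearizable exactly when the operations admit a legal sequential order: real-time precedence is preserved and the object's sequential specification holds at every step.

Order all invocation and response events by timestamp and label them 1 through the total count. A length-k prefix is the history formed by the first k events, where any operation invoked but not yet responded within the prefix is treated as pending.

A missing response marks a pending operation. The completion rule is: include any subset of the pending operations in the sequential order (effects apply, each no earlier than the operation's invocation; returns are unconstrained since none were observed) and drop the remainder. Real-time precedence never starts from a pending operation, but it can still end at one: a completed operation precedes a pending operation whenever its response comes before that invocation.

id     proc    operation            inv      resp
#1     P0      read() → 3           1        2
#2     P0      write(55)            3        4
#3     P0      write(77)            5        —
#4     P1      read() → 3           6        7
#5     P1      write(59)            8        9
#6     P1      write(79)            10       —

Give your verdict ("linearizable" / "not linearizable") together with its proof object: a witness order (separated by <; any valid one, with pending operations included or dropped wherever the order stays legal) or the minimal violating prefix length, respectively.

not linearizable — minimal violating prefix: 7 events

already the first 7 events (up to #4's response at time 7) admit no linearization; the first 6 still do
a single order respects real time; the 3 completed atomic register operations fail replay along it
including or dropping the 1 pending operation (#3) in any combination fails
one such order, #1, #2, #4 (pending dropped), breaks at step 3 where #4 read() → 3 is illegal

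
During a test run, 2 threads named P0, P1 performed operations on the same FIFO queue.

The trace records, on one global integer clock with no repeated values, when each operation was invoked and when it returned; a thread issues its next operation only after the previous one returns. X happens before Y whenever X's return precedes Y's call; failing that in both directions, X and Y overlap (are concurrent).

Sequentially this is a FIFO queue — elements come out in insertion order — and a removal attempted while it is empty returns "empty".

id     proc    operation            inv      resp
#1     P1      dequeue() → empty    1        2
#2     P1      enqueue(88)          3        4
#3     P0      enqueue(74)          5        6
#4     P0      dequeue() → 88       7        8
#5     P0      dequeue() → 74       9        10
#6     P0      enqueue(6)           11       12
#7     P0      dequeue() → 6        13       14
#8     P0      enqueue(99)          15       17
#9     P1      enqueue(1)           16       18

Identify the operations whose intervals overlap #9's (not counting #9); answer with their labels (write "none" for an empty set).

#9 spans [16,18]; an op avoiding the whole window 16..18 is ordered, any other is concurrent
#1 [1,2]: before
#2 [3,4]: before
#3 [5,6]: before
#4 [7,8]: before
#5 [9,10]: before
#6 [11,12]: before
#7 [13,14]: before
#8 [15,17]: concurrent

#8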